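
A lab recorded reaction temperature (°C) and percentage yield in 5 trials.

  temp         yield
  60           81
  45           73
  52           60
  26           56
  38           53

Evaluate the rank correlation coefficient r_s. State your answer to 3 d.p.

0.800

Rank temp: 5, 3, 4, 1, 2
Rank yield: 5, 4, 3, 2, 1
d = rank(temp) − rank(yield): 0, -1, 1, -1, 1; Σd² = 4
ρ = 1 − 6Σd² / [n(n²−1)] = 1 − 6×4 / (5×24) = 1 − 24/120 ≈ 0.800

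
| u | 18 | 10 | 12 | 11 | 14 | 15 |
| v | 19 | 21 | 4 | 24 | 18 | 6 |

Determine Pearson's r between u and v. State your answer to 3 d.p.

-0.169

n = 6, Σu = 80, Σv = 92, Σu² = 1110, Σv² = 1754, Σuv = 1206
nΣuv − ΣuΣv = 7236 − 7360 = -124
nΣu² − (Σu)² = 6660 − 6400 = 260; nΣv² − (Σv)² = 10524 − 8464 = 2060
r = -124 / √(260 × 2060) = -124 / 731.8470 ≈ -0.169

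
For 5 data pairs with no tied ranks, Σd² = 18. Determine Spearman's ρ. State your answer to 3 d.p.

0.100

ρ = 1 − 6Σd² / [n(n²−1)] = 1 − 6×18 / (5×24)
  = 1 − 108/120 = 1 − 0.9000 ≈ 0.100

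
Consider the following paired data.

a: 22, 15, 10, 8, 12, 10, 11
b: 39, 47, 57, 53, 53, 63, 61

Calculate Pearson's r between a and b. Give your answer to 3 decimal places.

n = 7, Σa = 88, Σb = 373, Σa² = 1238, Σb² = 20287, Σab = 4494
nΣab − ΣaΣb = 31458 − 32824 = -1366
nΣa² − (Σa)² = 8666 − 7744 = 922; nΣb² − (Σb)² = 142009 − 139129 = 2880
r = -1366 / √(922 × 2880) = -1366 / 1629.5275 ≈ -0.838

-0.838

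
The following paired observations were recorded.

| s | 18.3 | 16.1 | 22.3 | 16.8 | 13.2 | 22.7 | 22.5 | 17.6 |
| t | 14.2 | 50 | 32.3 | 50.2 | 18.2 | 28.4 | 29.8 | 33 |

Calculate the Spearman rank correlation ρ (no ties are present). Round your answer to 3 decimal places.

-0.262

Rank s: 5, 2, 6, 3, 1, 8, 7, 4
Rank t: 1, 7, 5, 8, 2, 3, 4, 6
d = rank(s) − rank(t): 4, -5, 1, -5, -1, 5, 3, -2; Σd² = 106
ρ = 1 − 6Σd² / [n(n²−1)] = 1 − 6×106 / (8×63) = 1 − 636/504 ≈ -0.262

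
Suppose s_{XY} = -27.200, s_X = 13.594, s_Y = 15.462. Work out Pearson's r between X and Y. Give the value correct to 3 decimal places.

r = Cov(X,Y) / (s_X · s_Y) = -27.200 / (13.594 × 15.462)
  = -27.200 / 210.1904 ≈ -0.129

-0.129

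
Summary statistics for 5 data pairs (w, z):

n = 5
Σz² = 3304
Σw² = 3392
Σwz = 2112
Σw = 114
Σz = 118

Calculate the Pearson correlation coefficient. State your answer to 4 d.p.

r = (nΣwz − ΣwΣz) / √[(nΣw² − (Σw)²)(nΣz² − (Σz)²)]
Numerator: 5×2112 − 114×118 = -2892
Denominator: √[(16960 − 12996)(16520 − 13924)] = √[3964 × 2596] = 3207.8878
r = -2892 / 3207.8878 ≈ -0.9015

-0.9015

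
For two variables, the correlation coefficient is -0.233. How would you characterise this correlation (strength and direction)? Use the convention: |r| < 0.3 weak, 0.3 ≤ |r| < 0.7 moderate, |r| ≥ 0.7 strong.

weak negative

r = -0.233 < 0 so the relationship is negative.
|r| = 0.233, which falls in the weak range.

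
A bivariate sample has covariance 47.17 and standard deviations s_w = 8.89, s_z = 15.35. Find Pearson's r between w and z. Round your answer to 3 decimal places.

r = Cov(w,z) / (s_w · s_z) = 47.17 / (8.89 × 15.35)
  = 47.17 / 136.4615 ≈ 0.346

0.346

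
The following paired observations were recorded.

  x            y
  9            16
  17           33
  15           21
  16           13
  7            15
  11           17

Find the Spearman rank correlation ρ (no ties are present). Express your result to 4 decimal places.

0.4286

Rank x: 2, 6, 4, 5, 1, 3
Rank y: 3, 6, 5, 1, 2, 4
d = rank(x) − rank(y): -1, 0, -1, 4, -1, -1; Σd² = 20
ρ = 1 − 6Σd² / [n(n²−1)] = 1 − 6×20 / (6×35) = 1 − 120/210 ≈ 0.4286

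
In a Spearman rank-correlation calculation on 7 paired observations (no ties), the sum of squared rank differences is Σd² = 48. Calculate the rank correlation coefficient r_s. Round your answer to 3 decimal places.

ρ = 1 − 6Σd² / [n(n²−1)] = 1 − 6×48 / (7×48)
  = 1 − 288/336 = 1 − 0.8571 ≈ 0.143

0.143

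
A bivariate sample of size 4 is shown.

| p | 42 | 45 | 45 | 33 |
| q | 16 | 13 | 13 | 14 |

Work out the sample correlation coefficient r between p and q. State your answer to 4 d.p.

n = 4, Σp = 165, Σq = 56, Σp² = 6903, Σq² = 790, Σpq = 2304
nΣpq − ΣpΣq = 9216 − 9240 = -24
nΣp² − (Σp)² = 27612 − 27225 = 387; nΣq² − (Σq)² = 3160 − 3136 = 24
r = -24 / √(387 × 24) = -24 / 96.3743 ≈ -0.2490

-0.2490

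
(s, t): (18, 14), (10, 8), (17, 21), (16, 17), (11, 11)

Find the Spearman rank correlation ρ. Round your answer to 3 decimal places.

Rank s: 5, 1, 4, 3, 2
Rank t: 3, 1, 5, 4, 2
d = rank(s) − rank(t): 2, 0, -1, -1, 0; Σd² = 6
ρ = 1 − 6Σd² / [n(n²−1)] = 1 − 6×6 / (5×24) = 1 − 36/120 ≈ 0.700

0.700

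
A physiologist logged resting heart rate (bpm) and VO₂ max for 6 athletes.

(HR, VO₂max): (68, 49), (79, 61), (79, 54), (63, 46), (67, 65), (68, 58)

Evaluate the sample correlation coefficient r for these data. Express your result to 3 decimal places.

0.338

n = 6, Σx = 424, Σy = 333, Σx² = 30188, Σy² = 18743, Σxy = 23614
nΣxy − ΣxΣy = 141684 − 141192 = 492
nΣx² − (Σx)² = 181128 − 179776 = 1352; nΣy² − (Σy)² = 112458 − 110889 = 1569
r = 492 / √(1352 × 1569) = 492 / 1456.4642 ≈ 0.338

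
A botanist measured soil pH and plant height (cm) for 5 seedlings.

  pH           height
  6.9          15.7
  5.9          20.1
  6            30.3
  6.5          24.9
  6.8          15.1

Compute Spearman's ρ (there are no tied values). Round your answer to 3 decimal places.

Rank pH: 5, 1, 2, 3, 4
Rank height: 2, 3, 5, 4, 1
d = rank(pH) − rank(height): 3, -2, -3, -1, 3; Σd² = 32
ρ = 1 − 6Σd² / [n(n²−1)] = 1 − 6×32 / (5×24) = 1 − 192/120 ≈ -0.600

-0.600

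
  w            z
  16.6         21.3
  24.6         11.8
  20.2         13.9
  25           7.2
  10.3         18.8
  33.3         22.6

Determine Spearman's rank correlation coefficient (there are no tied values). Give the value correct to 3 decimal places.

Rank w: 2, 4, 3, 5, 1, 6
Rank z: 5, 2, 3, 1, 4, 6
d = rank(w) − rank(z): -3, 2, 0, 4, -3, 0; Σd² = 38
ρ = 1 − 6Σd² / [n(n²−1)] = 1 − 6×38 / (6×35) = 1 − 228/210 ≈ -0.086

-0.086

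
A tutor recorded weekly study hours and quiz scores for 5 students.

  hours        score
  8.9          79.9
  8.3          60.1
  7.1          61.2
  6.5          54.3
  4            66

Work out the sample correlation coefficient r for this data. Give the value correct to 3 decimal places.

n = 5, Σx = 34.8, Σy = 321.5, Σx² = 256.76, Σy² = 21045.95, Σxy = 2261.41
nΣxy − ΣxΣy = 11307.05 − 11188.2 = 118.85
nΣx² − (Σx)² = 1283.8 − 1211.04 = 72.76; nΣy² − (Σy)² = 105229.75 − 103362.25 = 1867.5
r = 118.85 / √(72.76 × 1867.5) = 118.85 / 368.6181 ≈ 0.322

0.322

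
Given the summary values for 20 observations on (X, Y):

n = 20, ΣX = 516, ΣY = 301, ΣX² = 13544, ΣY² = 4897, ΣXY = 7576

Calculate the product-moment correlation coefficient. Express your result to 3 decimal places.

r = (nΣXY − ΣXΣY) / √[(nΣX² − (ΣX)²)(nΣY² − (ΣY)²)]
Numerator: 20×7576 − 516×301 = -3796
Denominator: √[(270880 − 266256)(97940 − 90601)] = √[4624 × 7339] = 5825.4215
r = -3796 / 5825.4215 ≈ -0.652

-0.652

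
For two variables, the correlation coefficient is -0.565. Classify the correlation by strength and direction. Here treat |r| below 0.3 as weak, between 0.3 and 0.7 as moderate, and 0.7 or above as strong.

r = -0.565 < 0 so the relationship is negative.
|r| = 0.565, which falls in the moderate range.

moderate negative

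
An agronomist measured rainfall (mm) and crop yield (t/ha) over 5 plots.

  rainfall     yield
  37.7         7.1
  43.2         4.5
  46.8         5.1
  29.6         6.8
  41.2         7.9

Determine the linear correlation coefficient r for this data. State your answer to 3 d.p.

-0.512

n = 5, Σx = 198.5, Σy = 31.4, Σx² = 8051.37, Σy² = 205.32, Σxy = 1227.51
nΣxy − ΣxΣy = 6137.55 − 6232.9 = -95.35
nΣx² − (Σx)² = 40256.85 − 39402.25 = 854.6; nΣy² − (Σy)² = 1026.6 − 985.96 = 40.64
r = -95.35 / √(854.6 × 40.64) = -95.35 / 186.3624 ≈ -0.512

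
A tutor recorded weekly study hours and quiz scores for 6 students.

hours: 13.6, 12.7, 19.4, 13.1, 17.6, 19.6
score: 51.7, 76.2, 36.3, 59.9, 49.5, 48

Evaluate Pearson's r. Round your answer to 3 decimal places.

-0.802

n = 6, Σx = 96, Σy = 321.6, Σx² = 1588.14, Σy² = 18139.28, Σxy = 4971.77
nΣxy − ΣxΣy = 29830.62 − 30873.6 = -1042.98
nΣx² − (Σx)² = 9528.84 − 9216 = 312.84; nΣy² − (Σy)² = 108835.68 − 103426.56 = 5409.12
r = -1042.98 / √(312.84 × 5409.12) = -1042.98 / 1300.8417 ≈ -0.802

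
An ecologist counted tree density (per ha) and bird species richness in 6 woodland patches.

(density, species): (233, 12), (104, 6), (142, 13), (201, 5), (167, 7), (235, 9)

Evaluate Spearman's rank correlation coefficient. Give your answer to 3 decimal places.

0.143

Rank density: 5, 1, 2, 4, 3, 6
Rank species: 5, 2, 6, 1, 3, 4
d = rank(density) − rank(species): 0, -1, -4, 3, 0, 2; Σd² = 30
ρ = 1 − 6Σd² / [n(n²−1)] = 1 − 6×30 / (6×35) = 1 − 180/210 ≈ 0.143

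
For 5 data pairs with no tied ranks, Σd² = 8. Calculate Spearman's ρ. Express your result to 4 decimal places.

ρ = 1 − 6Σd² / [n(n²−1)] = 1 − 6×8 / (5×24)
  = 1 − 48/120 = 1 − 0.40000 ≈ 0.6000

0.6000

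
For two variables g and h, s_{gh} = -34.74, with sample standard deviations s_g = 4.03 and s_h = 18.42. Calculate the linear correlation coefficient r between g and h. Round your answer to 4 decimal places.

r = Cov(g,h) / (s_g · s_h) = -34.74 / (4.03 × 18.42)
  = -34.74 / 74.2326 ≈ -0.4680

-0.4680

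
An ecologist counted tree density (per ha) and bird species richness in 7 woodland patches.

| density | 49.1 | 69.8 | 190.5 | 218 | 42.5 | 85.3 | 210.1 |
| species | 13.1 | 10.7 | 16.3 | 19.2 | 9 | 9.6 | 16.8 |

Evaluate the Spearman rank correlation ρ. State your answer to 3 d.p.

0.857

Rank density: 2, 3, 5, 7, 1, 4, 6
Rank species: 4, 3, 5, 7, 1, 2, 6
d = rank(density) − rank(species): -2, 0, 0, 0, 0, 2, 0; Σd² = 8
ρ = 1 − 6Σd² / [n(n²−1)] = 1 − 6×8 / (7×48) = 1 − 48/336 ≈ 0.857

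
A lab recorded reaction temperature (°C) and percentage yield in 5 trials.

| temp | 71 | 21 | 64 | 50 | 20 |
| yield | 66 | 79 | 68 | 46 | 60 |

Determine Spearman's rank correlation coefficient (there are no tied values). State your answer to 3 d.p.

0.100

Rank temp: 5, 2, 4, 3, 1
Rank yield: 3, 5, 4, 1, 2
d = rank(temp) − rank(yield): 2, -3, 0, 2, -1; Σd² = 18
ρ = 1 − 6Σd² / [n(n²−1)] = 1 − 6×18 / (5×24) = 1 − 108/120 ≈ 0.100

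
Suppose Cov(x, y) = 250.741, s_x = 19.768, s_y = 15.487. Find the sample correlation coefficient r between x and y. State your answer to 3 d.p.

r = Cov(x,y) / (s_x · s_y) = 250.741 / (19.768 × 15.487)
  = 250.741 / 306.1470 ≈ 0.819

0.819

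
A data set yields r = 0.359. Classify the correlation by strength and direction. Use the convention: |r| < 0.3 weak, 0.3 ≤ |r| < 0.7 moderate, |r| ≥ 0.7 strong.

r = 0.359 > 0 so the relationship is positive.
|r| = 0.359, which falls in the moderate range.

moderate positive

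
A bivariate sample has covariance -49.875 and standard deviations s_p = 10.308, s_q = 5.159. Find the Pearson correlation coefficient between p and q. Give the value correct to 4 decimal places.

-0.9379

r = Cov(p,q) / (s_p · s_q) = -49.875 / (10.308 × 5.159)
  = -49.875 / 53.1790 ≈ -0.9379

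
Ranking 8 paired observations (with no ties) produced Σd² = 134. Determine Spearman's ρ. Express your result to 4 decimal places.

ρ = 1 − 6Σd² / [n(n²−1)] = 1 − 6×134 / (8×63)
  = 1 − 804/504 = 1 − 1.59524 ≈ -0.5952

-0.5952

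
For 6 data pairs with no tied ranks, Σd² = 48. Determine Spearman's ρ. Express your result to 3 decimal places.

ρ = 1 − 6Σd² / [n(n²−1)] = 1 − 6×48 / (6×35)
  = 1 − 288/210 = 1 − 1.3714 ≈ -0.371

-0.371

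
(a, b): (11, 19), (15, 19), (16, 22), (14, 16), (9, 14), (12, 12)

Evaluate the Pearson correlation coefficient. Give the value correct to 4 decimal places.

0.6370

n = 6, Σa = 77, Σb = 102, Σa² = 1023, Σb² = 1802, Σab = 1340
nΣab − ΣaΣb = 8040 − 7854 = 186
nΣa² − (Σa)² = 6138 − 5929 = 209; nΣb² − (Σb)² = 10812 − 10404 = 408
r = 186 / √(209 × 408) = 186 / 292.0137 ≈ 0.6370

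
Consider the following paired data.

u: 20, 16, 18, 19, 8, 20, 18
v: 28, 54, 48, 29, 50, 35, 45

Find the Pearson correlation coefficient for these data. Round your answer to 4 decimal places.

n = 7, Σu = 119, Σv = 289, Σu² = 2129, Σv² = 12595, Σuv = 4749
nΣuv − ΣuΣv = 33243 − 34391 = -1148
nΣu² − (Σu)² = 14903 − 14161 = 742; nΣv² − (Σv)² = 88165 − 83521 = 4644
r = -1148 / √(742 × 4644) = -1148 / 1856.2995 ≈ -0.6184

-0.6184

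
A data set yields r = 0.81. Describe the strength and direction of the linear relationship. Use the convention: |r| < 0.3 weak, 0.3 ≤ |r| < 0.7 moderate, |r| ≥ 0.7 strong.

r = 0.81 > 0 so the relationship is positive.
|r| = 0.81, which falls in the strong range.

strong positive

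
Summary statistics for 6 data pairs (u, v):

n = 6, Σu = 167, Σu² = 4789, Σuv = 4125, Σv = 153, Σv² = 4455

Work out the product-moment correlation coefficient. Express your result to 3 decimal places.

-0.478

r = (nΣuv − ΣuΣv) / √[(nΣu² − (Σu)²)(nΣv² − (Σv)²)]
Numerator: 6×4125 − 167×153 = -801
Denominator: √[(28734 − 27889)(26730 − 23409)] = √[845 × 3321] = 1675.1851
r = -801 / 1675.1851 ≈ -0.478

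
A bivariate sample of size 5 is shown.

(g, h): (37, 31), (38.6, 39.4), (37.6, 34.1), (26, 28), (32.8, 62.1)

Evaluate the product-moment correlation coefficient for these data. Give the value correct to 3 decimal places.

0.073

n = 5, Σg = 172, Σh = 194.6, Σg² = 6024.56, Σh² = 8316.58, Σgh = 6714.88
nΣgh − ΣgΣh = 33574.4 − 33471.2 = 103.2
nΣg² − (Σg)² = 30122.8 − 29584 = 538.8; nΣh² − (Σh)² = 41582.9 − 37869.16 = 3713.74
r = 103.2 / √(538.8 × 3713.74) = 103.2 / 1414.5540 ≈ 0.073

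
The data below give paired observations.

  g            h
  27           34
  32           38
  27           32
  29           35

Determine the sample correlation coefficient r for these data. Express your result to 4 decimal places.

n = 4, Σg = 115, Σh = 139, Σg² = 3323, Σh² = 4849, Σgh = 4013
nΣgh − ΣgΣh = 16052 − 15985 = 67
nΣg² − (Σg)² = 13292 − 13225 = 67; nΣh² − (Σh)² = 19396 − 19321 = 75
r = 67 / √(67 × 75) = 67 / 70.8872 ≈ 0.9452

0.9452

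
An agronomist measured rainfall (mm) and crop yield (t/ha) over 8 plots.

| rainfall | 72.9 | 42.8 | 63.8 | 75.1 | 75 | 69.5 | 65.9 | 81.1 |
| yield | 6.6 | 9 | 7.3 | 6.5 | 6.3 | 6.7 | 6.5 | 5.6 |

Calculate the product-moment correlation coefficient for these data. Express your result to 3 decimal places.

n = 8, Σx = 546.1, Σy = 54.5, Σx² = 38231.97, Σy² = 378.29, Σxy = 3640.89
nΣxy − ΣxΣy = 29127.12 − 29762.45 = -635.33
nΣx² − (Σx)² = 305855.76 − 298225.21 = 7630.55; nΣy² − (Σy)² = 3026.32 − 2970.25 = 56.07
r = -635.33 / √(7630.55 × 56.07) = -635.33 / 654.0986 ≈ -0.971

-0.971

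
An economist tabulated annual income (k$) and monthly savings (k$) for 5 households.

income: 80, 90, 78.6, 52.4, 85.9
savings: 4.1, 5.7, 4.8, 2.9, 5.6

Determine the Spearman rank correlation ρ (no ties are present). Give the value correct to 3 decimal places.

0.900

Rank income: 3, 5, 2, 1, 4
Rank savings: 2, 5, 3, 1, 4
d = rank(income) − rank(savings): 1, 0, -1, 0, 0; Σd² = 2
ρ = 1 − 6Σd² / [n(n²−1)] = 1 − 6×2 / (5×24) = 1 − 12/120 ≈ 0.900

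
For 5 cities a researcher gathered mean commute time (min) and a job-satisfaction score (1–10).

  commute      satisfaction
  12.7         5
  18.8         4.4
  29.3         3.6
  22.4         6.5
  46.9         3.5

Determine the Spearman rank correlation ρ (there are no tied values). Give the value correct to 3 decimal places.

Rank commute: 1, 2, 4, 3, 5
Rank satisfaction: 4, 3, 2, 5, 1
d = rank(commute) − rank(satisfaction): -3, -1, 2, -2, 4; Σd² = 34
ρ = 1 − 6Σd² / [n(n²−1)] = 1 − 6×34 / (5×24) = 1 − 204/120 ≈ -0.700

-0.700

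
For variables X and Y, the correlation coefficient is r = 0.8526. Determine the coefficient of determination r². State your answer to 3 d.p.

0.727

r² = (0.8526)² = 0.727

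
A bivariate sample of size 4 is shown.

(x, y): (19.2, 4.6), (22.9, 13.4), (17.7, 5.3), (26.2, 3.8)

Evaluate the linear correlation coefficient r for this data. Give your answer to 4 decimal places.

0.1155

n = 4, Σx = 86, Σy = 27.1, Σx² = 1892.78, Σy² = 243.25, Σxy = 588.55
nΣxy − ΣxΣy = 2354.2 − 2330.6 = 23.6
nΣx² − (Σx)² = 7571.12 − 7396 = 175.12; nΣy² − (Σy)² = 973 − 734.41 = 238.59
r = 23.6 / √(175.12 × 238.59) = 23.6 / 204.4062 ≈ 0.1155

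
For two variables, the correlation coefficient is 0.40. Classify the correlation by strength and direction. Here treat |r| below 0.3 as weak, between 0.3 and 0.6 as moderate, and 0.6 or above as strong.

moderate positive

r = 0.40 > 0 so the relationship is positive.
|r| = 0.40, which falls in the moderate range.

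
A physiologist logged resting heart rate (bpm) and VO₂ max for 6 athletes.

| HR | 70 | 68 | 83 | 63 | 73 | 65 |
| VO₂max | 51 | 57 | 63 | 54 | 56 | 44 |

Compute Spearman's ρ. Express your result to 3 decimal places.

Rank HR: 4, 3, 6, 1, 5, 2
Rank VO₂max: 2, 5, 6, 3, 4, 1
d = rank(HR) − rank(VO₂max): 2, -2, 0, -2, 1, 1; Σd² = 14
ρ = 1 − 6Σd² / [n(n²−1)] = 1 − 6×14 / (6×35) = 1 − 84/210 ≈ 0.600

0.600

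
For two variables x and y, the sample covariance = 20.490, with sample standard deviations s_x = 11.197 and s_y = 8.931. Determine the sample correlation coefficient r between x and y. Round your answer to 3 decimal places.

r = Cov(x,y) / (s_x · s_y) = 20.490 / (11.197 × 8.931)
  = 20.490 / 100.0004 ≈ 0.205

0.205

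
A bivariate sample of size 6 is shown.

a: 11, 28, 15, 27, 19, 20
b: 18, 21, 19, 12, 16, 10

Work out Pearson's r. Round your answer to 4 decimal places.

-0.1492

n = 6, Σa = 120, Σb = 96, Σa² = 2620, Σb² = 1626, Σab = 1899
nΣab − ΣaΣb = 11394 − 11520 = -126
nΣa² − (Σa)² = 15720 − 14400 = 1320; nΣb² − (Σb)² = 9756 − 9216 = 540
r = -126 / √(1320 × 540) = -126 / 844.2748 ≈ -0.1492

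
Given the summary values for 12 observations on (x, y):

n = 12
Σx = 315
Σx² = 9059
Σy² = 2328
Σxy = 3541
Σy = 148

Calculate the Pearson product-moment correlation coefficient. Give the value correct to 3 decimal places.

r = (nΣxy − ΣxΣy) / √[(nΣx² − (Σx)²)(nΣy² − (Σy)²)]
Numerator: 12×3541 − 315×148 = -4128
Denominator: √[(108708 − 99225)(27936 − 21904)] = √[9483 × 6032] = 7563.1644
r = -4128 / 7563.1644 ≈ -0.546

-0.546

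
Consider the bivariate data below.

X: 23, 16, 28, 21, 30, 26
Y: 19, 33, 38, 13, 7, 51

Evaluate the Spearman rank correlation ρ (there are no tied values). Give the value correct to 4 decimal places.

Rank X: 3, 1, 5, 2, 6, 4
Rank Y: 3, 4, 5, 2, 1, 6
d = rank(X) − rank(Y): 0, -3, 0, 0, 5, -2; Σd² = 38
ρ = 1 − 6Σd² / [n(n²−1)] = 1 − 6×38 / (6×35) = 1 − 228/210 ≈ -0.0857

-0.0857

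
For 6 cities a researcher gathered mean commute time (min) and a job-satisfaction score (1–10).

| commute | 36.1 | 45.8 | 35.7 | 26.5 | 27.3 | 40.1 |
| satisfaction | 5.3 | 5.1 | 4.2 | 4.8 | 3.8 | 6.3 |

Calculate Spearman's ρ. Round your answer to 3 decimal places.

0.657

Rank commute: 4, 6, 3, 1, 2, 5
Rank satisfaction: 5, 4, 2, 3, 1, 6
d = rank(commute) − rank(satisfaction): -1, 2, 1, -2, 1, -1; Σd² = 12
ρ = 1 − 6Σd² / [n(n²−1)] = 1 − 6×12 / (6×35) = 1 − 72/210 ≈ 0.657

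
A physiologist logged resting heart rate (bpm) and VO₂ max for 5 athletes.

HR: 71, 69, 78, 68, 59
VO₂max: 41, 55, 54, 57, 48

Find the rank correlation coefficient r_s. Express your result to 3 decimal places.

Rank HR: 4, 3, 5, 2, 1
Rank VO₂max: 1, 4, 3, 5, 2
d = rank(HR) − rank(VO₂max): 3, -1, 2, -3, -1; Σd² = 24
ρ = 1 − 6Σd² / [n(n²−1)] = 1 − 6×24 / (5×24) = 1 − 144/120 ≈ -0.200

-0.200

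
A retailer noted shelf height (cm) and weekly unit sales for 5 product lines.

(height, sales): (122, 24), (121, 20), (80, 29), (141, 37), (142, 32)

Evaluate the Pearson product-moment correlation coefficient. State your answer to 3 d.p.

0.327

n = 5, Σx = 606, Σy = 142, Σx² = 75970, Σy² = 4210, Σxy = 17429
nΣxy − ΣxΣy = 87145 − 86052 = 1093
nΣx² − (Σx)² = 379850 − 367236 = 12614; nΣy² − (Σy)² = 21050 − 20164 = 886
r = 1093 / √(12614 × 886) = 1093 / 3343.0531 ≈ 0.327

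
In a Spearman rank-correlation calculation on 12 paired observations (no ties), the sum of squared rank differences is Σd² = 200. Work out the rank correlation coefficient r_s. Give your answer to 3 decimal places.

ρ = 1 − 6Σd² / [n(n²−1)] = 1 − 6×200 / (12×143)
  = 1 − 1200/1716 = 1 − 0.6993 ≈ 0.301

0.301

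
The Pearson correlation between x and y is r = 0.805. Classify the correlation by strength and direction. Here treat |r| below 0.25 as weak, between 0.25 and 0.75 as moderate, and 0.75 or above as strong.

r = 0.805 > 0 so the relationship is positive.
|r| = 0.805, which falls in the strong range.

strong positive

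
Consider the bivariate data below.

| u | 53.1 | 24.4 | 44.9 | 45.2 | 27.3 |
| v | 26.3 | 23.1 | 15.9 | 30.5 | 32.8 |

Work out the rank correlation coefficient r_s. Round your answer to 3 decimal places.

0.100

Rank u: 5, 1, 3, 4, 2
Rank v: 3, 2, 1, 4, 5
d = rank(u) − rank(v): 2, -1, 2, 0, -3; Σd² = 18
ρ = 1 − 6Σd² / [n(n²−1)] = 1 − 6×18 / (5×24) = 1 − 108/120 ≈ 0.100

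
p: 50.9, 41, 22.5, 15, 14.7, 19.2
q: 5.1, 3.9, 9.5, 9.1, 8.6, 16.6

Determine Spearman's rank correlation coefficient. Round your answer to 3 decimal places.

Rank p: 6, 5, 4, 2, 1, 3
Rank q: 2, 1, 5, 4, 3, 6
d = rank(p) − rank(q): 4, 4, -1, -2, -2, -3; Σd² = 50
ρ = 1 − 6Σd² / [n(n²−1)] = 1 − 6×50 / (6×35) = 1 − 300/210 ≈ -0.429

-0.429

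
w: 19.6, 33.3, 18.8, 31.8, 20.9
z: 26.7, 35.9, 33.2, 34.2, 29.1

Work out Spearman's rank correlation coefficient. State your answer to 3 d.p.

0.700

Rank w: 2, 5, 1, 4, 3
Rank z: 1, 5, 3, 4, 2
d = rank(w) − rank(z): 1, 0, -2, 0, 1; Σd² = 6
ρ = 1 − 6Σd² / [n(n²−1)] = 1 − 6×6 / (5×24) = 1 − 36/120 ≈ 0.700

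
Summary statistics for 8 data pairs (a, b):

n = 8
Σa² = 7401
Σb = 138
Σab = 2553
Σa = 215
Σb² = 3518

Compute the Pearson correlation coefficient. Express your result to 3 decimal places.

-0.851

r = (nΣab − ΣaΣb) / √[(nΣa² − (Σa)²)(nΣb² − (Σb)²)]
Numerator: 8×2553 − 215×138 = -9246
Denominator: √[(59208 − 46225)(28144 − 19044)] = √[12983 × 9100] = 10869.4664
r = -9246 / 10869.4664 ≈ -0.851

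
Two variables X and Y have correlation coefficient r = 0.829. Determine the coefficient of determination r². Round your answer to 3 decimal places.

r² = (0.829)² = 0.687

0.687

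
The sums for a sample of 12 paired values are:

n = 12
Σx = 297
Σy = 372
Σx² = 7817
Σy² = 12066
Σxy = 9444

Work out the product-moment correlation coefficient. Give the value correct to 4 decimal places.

0.4750

r = (nΣxy − ΣxΣy) / √[(nΣx² − (Σx)²)(nΣy² − (Σy)²)]
Numerator: 12×9444 − 297×372 = 2844
Denominator: √[(93804 − 88209)(144792 − 138384)] = √[5595 × 6408] = 5987.7174
r = 2844 / 5987.7174 ≈ 0.4750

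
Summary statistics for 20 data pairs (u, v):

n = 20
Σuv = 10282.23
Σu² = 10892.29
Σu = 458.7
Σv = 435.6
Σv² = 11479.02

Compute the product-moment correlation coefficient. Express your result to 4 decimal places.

r = (nΣuv − ΣuΣv) / √[(nΣu² − (Σu)²)(nΣv² − (Σv)²)]
Numerator: 20×10282.23 − 458.7×435.6 = 5834.88
Denominator: √[(217845.8 − 210405.69)(229580.4 − 189747.36)] = √[7440.11 × 39833.04] = 17215.1735
r = 5834.88 / 17215.1735 ≈ 0.3389

0.3389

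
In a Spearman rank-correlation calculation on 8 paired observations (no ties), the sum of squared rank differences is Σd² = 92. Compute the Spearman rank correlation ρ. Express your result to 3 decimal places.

ρ = 1 − 6Σd² / [n(n²−1)] = 1 − 6×92 / (8×63)
  = 1 − 552/504 = 1 − 1.0952 ≈ -0.095

-0.095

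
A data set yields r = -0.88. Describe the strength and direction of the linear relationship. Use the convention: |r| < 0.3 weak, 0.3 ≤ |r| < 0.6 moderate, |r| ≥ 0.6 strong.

strong negative

r = -0.88 < 0 so the relationship is negative.
|r| = 0.88, which falls in the strong range.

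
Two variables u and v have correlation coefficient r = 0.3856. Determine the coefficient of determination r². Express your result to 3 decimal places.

r² = (0.3856)² = 0.149

0.149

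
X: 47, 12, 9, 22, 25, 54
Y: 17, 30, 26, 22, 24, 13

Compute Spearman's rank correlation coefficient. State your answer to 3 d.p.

-0.886

Rank X: 5, 2, 1, 3, 4, 6
Rank Y: 2, 6, 5, 3, 4, 1
d = rank(X) − rank(Y): 3, -4, -4, 0, 0, 5; Σd² = 66
ρ = 1 − 6Σd² / [n(n²−1)] = 1 − 6×66 / (6×35) = 1 − 396/210 ≈ -0.886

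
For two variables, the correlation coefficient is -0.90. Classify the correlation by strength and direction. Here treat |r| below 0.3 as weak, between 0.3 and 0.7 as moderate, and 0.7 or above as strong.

strong negative

r = -0.90 < 0 so the relationship is negative.
|r| = 0.90, which falls in the strong range.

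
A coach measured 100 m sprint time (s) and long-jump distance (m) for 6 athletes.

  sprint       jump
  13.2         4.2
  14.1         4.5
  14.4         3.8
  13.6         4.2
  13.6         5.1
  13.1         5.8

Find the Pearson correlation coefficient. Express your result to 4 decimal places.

-0.6140

n = 6, Σx = 82, Σy = 27.6, Σx² = 1121.94, Σy² = 129.62, Σxy = 376.07
nΣxy − ΣxΣy = 2256.42 − 2263.2 = -6.78
nΣx² − (Σx)² = 6731.64 − 6724 = 7.64; nΣy² − (Σy)² = 777.72 − 761.76 = 15.96
r = -6.78 / √(7.64 × 15.96) = -6.78 / 11.0424 ≈ -0.6140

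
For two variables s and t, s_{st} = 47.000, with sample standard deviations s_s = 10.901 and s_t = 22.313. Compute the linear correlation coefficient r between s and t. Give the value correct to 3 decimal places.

r = Cov(s,t) / (s_s · s_t) = 47.000 / (10.901 × 22.313)
  = 47.000 / 243.2340 ≈ 0.193

0.193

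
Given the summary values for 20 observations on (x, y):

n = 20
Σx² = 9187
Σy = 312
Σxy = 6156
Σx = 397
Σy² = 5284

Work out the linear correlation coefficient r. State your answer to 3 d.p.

-0.050

r = (nΣxy − ΣxΣy) / √[(nΣx² − (Σx)²)(nΣy² − (Σy)²)]
Numerator: 20×6156 − 397×312 = -744
Denominator: √[(183740 − 157609)(105680 − 97344)] = √[26131 × 8336] = 14758.9978
r = -744 / 14758.9978 ≈ -0.050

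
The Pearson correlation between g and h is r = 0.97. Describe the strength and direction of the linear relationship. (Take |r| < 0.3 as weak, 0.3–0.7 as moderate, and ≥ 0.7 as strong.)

strong positive

r = 0.97 > 0 so the relationship is positive.
|r| = 0.97, which falls in the strong range.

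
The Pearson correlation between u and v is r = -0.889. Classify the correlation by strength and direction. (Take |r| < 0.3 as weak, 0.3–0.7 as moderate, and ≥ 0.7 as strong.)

strong negative

r = -0.889 < 0 so the relationship is negative.
|r| = 0.889, which falls in the strong range.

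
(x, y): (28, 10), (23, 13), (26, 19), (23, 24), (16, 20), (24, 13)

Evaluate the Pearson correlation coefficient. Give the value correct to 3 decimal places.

n = 6, Σx = 140, Σy = 99, Σx² = 3350, Σy² = 1775, Σxy = 2257
nΣxy − ΣxΣy = 13542 − 13860 = -318
nΣx² − (Σx)² = 20100 − 19600 = 500; nΣy² − (Σy)² = 10650 − 9801 = 849
r = -318 / √(500 × 849) = -318 / 651.5366 ≈ -0.488

-0.488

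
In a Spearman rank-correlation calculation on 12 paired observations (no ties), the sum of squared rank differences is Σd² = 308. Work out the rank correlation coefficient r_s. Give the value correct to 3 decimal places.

ρ = 1 − 6Σd² / [n(n²−1)] = 1 − 6×308 / (12×143)
  = 1 − 1848/1716 = 1 − 1.0769 ≈ -0.077

-0.077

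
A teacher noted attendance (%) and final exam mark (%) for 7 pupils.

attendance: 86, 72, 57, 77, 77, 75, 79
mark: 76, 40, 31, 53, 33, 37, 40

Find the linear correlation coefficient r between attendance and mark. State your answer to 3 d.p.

n = 7, Σx = 523, Σy = 310, Σx² = 39553, Σy² = 15204, Σxy = 23740
nΣxy − ΣxΣy = 166180 − 162130 = 4050
nΣx² − (Σx)² = 276871 − 273529 = 3342; nΣy² − (Σy)² = 106428 − 96100 = 10328
r = 4050 / √(3342 × 10328) = 4050 / 5875.0469 ≈ 0.689

0.689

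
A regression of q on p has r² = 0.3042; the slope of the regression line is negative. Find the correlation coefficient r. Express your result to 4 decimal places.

|r| = √0.3042 = 0.5515
The association is negative, so r = −0.5515.

-0.5515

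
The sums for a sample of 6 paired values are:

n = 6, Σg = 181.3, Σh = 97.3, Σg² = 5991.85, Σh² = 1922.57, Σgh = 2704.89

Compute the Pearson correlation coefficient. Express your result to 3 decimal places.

r = (nΣgh − ΣgΣh) / √[(nΣg² − (Σg)²)(nΣh² − (Σh)²)]
Numerator: 6×2704.89 − 181.3×97.3 = -1411.15
Denominator: √[(35951.1 − 32869.69)(11535.42 − 9467.29)] = √[3081.41 × 2068.13] = 2524.4319
r = -1411.15 / 2524.4319 ≈ -0.559

-0.559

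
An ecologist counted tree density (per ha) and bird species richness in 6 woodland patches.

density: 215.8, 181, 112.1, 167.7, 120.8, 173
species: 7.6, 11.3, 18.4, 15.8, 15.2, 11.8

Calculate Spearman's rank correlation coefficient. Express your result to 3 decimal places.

-0.943

Rank density: 6, 5, 1, 3, 2, 4
Rank species: 1, 2, 6, 5, 4, 3
d = rank(density) − rank(species): 5, 3, -5, -2, -2, 1; Σd² = 68
ρ = 1 − 6Σd² / [n(n²−1)] = 1 − 6×68 / (6×35) = 1 − 408/210 ≈ -0.943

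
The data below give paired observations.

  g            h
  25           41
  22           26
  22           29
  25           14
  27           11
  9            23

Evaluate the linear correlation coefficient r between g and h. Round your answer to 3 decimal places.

-0.088

n = 6, Σg = 130, Σh = 144, Σg² = 3028, Σh² = 4044, Σgh = 3089
nΣgh − ΣgΣh = 18534 − 18720 = -186
nΣg² − (Σg)² = 18168 − 16900 = 1268; nΣh² − (Σh)² = 24264 − 20736 = 3528
r = -186 / √(1268 × 3528) = -186 / 2115.0660 ≈ -0.088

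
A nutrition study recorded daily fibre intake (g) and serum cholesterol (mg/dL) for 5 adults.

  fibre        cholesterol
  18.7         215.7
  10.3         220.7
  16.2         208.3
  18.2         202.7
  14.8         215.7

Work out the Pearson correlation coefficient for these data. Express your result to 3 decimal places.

-0.670

n = 5, Σx = 78.2, Σy = 1063.1, Σx² = 1268.5, Σy² = 226237.65, Σxy = 16562.76
nΣxy − ΣxΣy = 82813.8 − 83134.42 = -320.62
nΣx² − (Σx)² = 6342.5 − 6115.24 = 227.26; nΣy² − (Σy)² = 1131188.25 − 1130181.61 = 1006.64
r = -320.62 / √(227.26 × 1006.64) = -320.62 / 478.2980 ≈ -0.670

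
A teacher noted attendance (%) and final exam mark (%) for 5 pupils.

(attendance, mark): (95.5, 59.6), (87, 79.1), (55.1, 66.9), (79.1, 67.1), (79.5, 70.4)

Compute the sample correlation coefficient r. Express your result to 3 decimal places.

-0.054

n = 5, Σx = 396.2, Σy = 343.1, Σx² = 32302.32, Σy² = 23743.15, Σxy = 27164.1
nΣxy − ΣxΣy = 135820.5 − 135936.22 = -115.72
nΣx² − (Σx)² = 161511.6 − 156974.44 = 4537.16; nΣy² − (Σy)² = 118715.75 − 117717.61 = 998.14
r = -115.72 / √(4537.16 × 998.14) = -115.72 / 2128.0792 ≈ -0.054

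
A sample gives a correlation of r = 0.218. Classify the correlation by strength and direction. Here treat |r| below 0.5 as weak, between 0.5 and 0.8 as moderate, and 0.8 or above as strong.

weak positive

r = 0.218 > 0 so the relationship is positive.
|r| = 0.218, which falls in the weak range.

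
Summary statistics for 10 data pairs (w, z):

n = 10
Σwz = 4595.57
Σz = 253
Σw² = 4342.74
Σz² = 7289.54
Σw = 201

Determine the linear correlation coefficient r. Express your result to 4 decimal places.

-0.9443

r = (nΣwz − ΣwΣz) / √[(nΣw² − (Σw)²)(nΣz² − (Σz)²)]
Numerator: 10×4595.57 − 201×253 = -4897.3
Denominator: √[(43427.4 − 40401)(72895.4 − 64009)] = √[3026.4 × 8886.4] = 5185.9233
r = -4897.3 / 5185.9233 ≈ -0.9443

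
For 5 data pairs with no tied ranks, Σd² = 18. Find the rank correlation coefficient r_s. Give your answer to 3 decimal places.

ρ = 1 − 6Σd² / [n(n²−1)] = 1 − 6×18 / (5×24)
  = 1 − 108/120 = 1 − 0.9000 ≈ 0.100

0.100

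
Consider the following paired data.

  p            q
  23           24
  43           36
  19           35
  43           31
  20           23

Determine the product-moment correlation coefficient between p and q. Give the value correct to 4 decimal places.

0.4944

n = 5, Σp = 148, Σq = 149, Σp² = 4988, Σq² = 4587, Σpq = 4558
nΣpq − ΣpΣq = 22790 − 22052 = 738
nΣp² − (Σp)² = 24940 − 21904 = 3036; nΣq² − (Σq)² = 22935 − 22201 = 734
r = 738 / √(3036 × 734) = 738 / 1492.7907 ≈ 0.4944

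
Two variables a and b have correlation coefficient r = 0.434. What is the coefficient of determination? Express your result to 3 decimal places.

0.188

r² = (0.434)² = 0.188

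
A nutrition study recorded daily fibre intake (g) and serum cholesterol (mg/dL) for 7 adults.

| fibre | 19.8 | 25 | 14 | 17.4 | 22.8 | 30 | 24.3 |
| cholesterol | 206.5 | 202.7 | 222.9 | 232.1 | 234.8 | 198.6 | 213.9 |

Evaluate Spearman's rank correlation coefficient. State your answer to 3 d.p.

Rank fibre: 3, 6, 1, 2, 4, 7, 5
Rank cholesterol: 3, 2, 5, 6, 7, 1, 4
d = rank(fibre) − rank(cholesterol): 0, 4, -4, -4, -3, 6, 1; Σd² = 94
ρ = 1 − 6Σd² / [n(n²−1)] = 1 − 6×94 / (7×48) = 1 − 564/336 ≈ -0.679

-0.679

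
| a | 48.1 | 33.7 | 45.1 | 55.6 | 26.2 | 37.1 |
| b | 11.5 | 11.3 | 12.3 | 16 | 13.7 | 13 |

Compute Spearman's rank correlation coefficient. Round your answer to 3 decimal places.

0.200

Rank a: 5, 2, 4, 6, 1, 3
Rank b: 2, 1, 3, 6, 5, 4
d = rank(a) − rank(b): 3, 1, 1, 0, -4, -1; Σd² = 28
ρ = 1 − 6Σd² / [n(n²−1)] = 1 − 6×28 / (6×35) = 1 − 168/210 ≈ 0.200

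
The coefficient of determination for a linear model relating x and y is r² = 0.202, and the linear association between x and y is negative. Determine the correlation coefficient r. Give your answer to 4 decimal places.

|r| = √0.202 = 0.4494
The association is negative, so r = −0.4494.

-0.4494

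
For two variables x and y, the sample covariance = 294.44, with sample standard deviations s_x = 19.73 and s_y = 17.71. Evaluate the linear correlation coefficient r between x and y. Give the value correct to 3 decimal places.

0.843

r = Cov(x,y) / (s_x · s_y) = 294.44 / (19.73 × 17.71)
  = 294.44 / 349.4183 ≈ 0.843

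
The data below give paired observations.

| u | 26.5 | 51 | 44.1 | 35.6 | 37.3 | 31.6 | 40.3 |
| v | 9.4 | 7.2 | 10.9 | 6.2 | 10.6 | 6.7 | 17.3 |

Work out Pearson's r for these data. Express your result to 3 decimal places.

0.123

n = 7, Σu = 266.4, Σv = 68.3, Σu² = 10529.36, Σv² = 753.99, Σuv = 2622
nΣuv − ΣuΣv = 18354 − 18195.12 = 158.88
nΣu² − (Σu)² = 73705.52 − 70968.96 = 2736.56; nΣv² − (Σv)² = 5277.93 − 4664.89 = 613.04
r = 158.88 / √(2736.56 × 613.04) = 158.88 / 1295.2300 ≈ 0.123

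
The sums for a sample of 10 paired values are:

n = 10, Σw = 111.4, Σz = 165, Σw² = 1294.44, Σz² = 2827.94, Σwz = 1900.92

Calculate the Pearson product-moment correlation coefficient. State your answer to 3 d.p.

0.837

r = (nΣwz − ΣwΣz) / √[(nΣw² − (Σw)²)(nΣz² − (Σz)²)]
Numerator: 10×1900.92 − 111.4×165 = 628.2
Denominator: √[(12944.4 − 12409.96)(28279.4 − 27225)] = √[534.44 × 1054.4] = 750.6754
r = 628.2 / 750.6754 ≈ 0.837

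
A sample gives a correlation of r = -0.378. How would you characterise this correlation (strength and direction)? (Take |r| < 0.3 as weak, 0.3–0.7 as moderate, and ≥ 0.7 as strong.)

r = -0.378 < 0 so the relationship is negative.
|r| = 0.378, which falls in the moderate range.

moderate negative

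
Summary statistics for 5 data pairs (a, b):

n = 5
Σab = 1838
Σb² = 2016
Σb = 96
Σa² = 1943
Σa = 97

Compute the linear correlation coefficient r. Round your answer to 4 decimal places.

-0.2373

r = (nΣab − ΣaΣb) / √[(nΣa² − (Σa)²)(nΣb² − (Σb)²)]
Numerator: 5×1838 − 97×96 = -122
Denominator: √[(9715 − 9409)(10080 − 9216)] = √[306 × 864] = 514.1828
r = -122 / 514.1828 ≈ -0.2373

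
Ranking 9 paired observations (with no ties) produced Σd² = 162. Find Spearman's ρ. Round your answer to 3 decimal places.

ρ = 1 − 6Σd² / [n(n²−1)] = 1 − 6×162 / (9×80)
  = 1 − 972/720 = 1 − 1.3500 ≈ -0.350

-0.350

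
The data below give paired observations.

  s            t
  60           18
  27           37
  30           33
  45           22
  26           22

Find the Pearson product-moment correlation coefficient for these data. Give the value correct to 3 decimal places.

-0.695

n = 5, Σs = 188, Σt = 132, Σs² = 7930, Σt² = 3750, Σst = 4631
nΣst − ΣsΣt = 23155 − 24816 = -1661
nΣs² − (Σs)² = 39650 − 35344 = 4306; nΣt² − (Σt)² = 18750 − 17424 = 1326
r = -1661 / √(4306 × 1326) = -1661 / 2389.5096 ≈ -0.695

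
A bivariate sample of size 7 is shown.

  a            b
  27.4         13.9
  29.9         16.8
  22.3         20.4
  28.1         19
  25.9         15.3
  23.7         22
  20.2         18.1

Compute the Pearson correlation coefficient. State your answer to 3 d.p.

n = 7, Σa = 177.5, Σb = 125.5, Σa² = 4572.21, Σb² = 2298.31, Σab = 3155.29
nΣab − ΣaΣb = 22087.03 − 22276.25 = -189.22
nΣa² − (Σa)² = 32005.47 − 31506.25 = 499.22; nΣb² − (Σb)² = 16088.17 − 15750.25 = 337.92
r = -189.22 / √(499.22 × 337.92) = -189.22 / 410.7267 ≈ -0.461

-0.461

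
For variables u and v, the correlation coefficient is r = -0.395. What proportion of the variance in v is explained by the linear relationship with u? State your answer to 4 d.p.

0.1560

r² = (-0.395)² = 0.1560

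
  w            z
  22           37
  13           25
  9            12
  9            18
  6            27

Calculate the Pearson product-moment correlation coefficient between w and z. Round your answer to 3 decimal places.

0.708

n = 5, Σw = 59, Σz = 119, Σw² = 851, Σz² = 3191, Σwz = 1571
nΣwz − ΣwΣz = 7855 − 7021 = 834
nΣw² − (Σw)² = 4255 − 3481 = 774; nΣz² − (Σz)² = 15955 − 14161 = 1794
r = 834 / √(774 × 1794) = 834 / 1178.3701 ≈ 0.708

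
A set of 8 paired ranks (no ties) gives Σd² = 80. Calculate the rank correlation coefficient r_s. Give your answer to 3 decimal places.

ρ = 1 − 6Σd² / [n(n²−1)] = 1 − 6×80 / (8×63)
  = 1 − 480/504 = 1 − 0.9524 ≈ 0.048

0.048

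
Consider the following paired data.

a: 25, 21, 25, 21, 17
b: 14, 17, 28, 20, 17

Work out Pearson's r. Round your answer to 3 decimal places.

0.324

n = 5, Σa = 109, Σb = 96, Σa² = 2421, Σb² = 1958, Σab = 2116
nΣab − ΣaΣb = 10580 − 10464 = 116
nΣa² − (Σa)² = 12105 − 11881 = 224; nΣb² − (Σb)² = 9790 − 9216 = 574
r = 116 / √(224 × 574) = 116 / 358.5750 ≈ 0.324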